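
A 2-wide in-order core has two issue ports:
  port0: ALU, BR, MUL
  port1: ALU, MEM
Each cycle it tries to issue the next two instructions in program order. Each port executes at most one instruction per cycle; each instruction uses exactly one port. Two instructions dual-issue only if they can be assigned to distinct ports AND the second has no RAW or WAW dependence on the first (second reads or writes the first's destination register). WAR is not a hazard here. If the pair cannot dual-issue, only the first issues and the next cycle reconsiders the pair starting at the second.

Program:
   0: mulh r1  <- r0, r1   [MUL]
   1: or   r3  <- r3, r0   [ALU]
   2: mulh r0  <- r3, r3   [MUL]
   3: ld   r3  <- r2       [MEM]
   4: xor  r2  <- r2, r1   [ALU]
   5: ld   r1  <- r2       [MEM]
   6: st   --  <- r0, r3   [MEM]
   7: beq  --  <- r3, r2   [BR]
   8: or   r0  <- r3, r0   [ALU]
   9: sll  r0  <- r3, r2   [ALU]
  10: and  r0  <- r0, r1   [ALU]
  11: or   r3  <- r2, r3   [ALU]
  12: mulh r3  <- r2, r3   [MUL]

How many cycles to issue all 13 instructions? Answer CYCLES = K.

0. mulh+or @i0,i1  | 2-wide
1. mulh+ld @i2,i3  | 2-wide
2. xor @i4  | RAW r2
3. ld @i5  | no-port MEM/MEM
4. st+beq @i6,i7  | 2-wide
5. or @i8  | WAW r0
6. sll @i9  | RAW+WAW r0
7. and+or @i10,i11  | 2-wide
8. mulh @i12  | tail

CYCLES = 9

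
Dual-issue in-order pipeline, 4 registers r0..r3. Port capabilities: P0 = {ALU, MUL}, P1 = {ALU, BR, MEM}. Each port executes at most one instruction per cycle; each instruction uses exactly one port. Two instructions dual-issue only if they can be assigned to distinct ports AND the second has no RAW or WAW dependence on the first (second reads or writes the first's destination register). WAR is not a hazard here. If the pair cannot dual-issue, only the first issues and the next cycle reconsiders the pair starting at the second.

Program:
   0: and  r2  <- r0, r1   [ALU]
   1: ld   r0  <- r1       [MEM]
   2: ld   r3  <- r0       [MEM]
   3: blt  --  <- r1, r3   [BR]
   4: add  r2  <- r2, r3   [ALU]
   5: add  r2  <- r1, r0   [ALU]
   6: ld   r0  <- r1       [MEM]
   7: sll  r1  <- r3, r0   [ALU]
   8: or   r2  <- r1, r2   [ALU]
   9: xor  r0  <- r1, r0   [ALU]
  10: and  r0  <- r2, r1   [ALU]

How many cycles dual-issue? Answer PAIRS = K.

PAIRS = 4

t=0 i0&i1:and ld ; dual
t=1 i2:ld ; no-port MEM/BR
t=2 i3&i4:blt add ; dual
t=3 i5&i6:add ld ; dual
t=4 i7:sll ; RAW r1
t=5 i8&i9:or xor ; dual
t=6 i10:and ; tail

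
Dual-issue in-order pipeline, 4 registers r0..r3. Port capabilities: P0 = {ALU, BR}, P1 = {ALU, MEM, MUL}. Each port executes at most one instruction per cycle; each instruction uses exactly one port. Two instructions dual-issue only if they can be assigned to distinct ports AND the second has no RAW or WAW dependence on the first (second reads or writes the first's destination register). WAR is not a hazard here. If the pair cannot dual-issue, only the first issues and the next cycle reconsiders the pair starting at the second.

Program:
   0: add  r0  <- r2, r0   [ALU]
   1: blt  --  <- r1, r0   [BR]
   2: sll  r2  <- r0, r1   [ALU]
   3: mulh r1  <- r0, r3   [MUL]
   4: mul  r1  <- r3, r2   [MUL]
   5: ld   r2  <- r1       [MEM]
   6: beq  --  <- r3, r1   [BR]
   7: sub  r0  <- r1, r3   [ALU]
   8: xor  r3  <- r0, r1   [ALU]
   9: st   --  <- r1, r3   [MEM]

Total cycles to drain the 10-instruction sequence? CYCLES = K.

#0 head=0: add i0 RAW r0
#1 head=1: blt/sll i1/i2 dual
#2 head=3: mulh i3 no-port MUL/MUL
#3 head=4: mul i4 no-port MUL/MEM
#4 head=5: ld/beq i5/i6 dual
#5 head=7: sub i7 RAW r0
#6 head=8: xor i8 RAW r3
#7 head=9: st i9 tail

CYCLES = 8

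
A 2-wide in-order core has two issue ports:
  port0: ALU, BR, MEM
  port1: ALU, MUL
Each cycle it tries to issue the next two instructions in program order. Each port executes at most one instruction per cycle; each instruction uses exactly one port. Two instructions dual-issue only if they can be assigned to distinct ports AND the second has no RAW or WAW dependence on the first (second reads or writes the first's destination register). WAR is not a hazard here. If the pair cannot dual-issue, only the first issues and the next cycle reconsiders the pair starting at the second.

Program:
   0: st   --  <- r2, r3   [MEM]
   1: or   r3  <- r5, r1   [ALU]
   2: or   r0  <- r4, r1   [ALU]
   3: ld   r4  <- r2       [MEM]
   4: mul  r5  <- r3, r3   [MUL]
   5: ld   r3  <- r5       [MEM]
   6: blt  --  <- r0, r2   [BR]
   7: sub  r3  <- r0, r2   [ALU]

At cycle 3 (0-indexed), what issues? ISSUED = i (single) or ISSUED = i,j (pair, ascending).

#0 head=0: st.MEM+or.ALU i0,i1 2-wide
#1 head=2: or.ALU+ld.MEM i2,i3 2-wide
#2 head=4: mul.MUL i4 RAW r5
#3 head=5: ld.MEM i5 no-port MEM/BR
#4 head=6: blt.BR+sub.ALU i6,i7 2-wide

ISSUED = 5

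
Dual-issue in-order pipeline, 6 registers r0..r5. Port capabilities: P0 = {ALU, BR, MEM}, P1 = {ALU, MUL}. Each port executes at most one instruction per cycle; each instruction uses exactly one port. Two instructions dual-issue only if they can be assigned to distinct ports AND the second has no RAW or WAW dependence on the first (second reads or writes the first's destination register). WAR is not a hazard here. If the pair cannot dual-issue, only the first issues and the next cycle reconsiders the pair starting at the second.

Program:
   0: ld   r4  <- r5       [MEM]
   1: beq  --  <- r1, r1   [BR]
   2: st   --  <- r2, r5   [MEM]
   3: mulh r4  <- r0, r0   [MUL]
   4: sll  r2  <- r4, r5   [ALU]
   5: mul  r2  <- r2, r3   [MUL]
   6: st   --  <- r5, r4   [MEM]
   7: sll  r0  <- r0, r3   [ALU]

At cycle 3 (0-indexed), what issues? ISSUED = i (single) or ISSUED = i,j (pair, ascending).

ISSUED = 4

t=0 i0:ld ; no-port MEM/BR
t=1 i1:beq ; no-port BR/MEM
t=2 i2,i3:st+mulh ; 2-wide
t=3 i4:sll ; RAW+WAW r2
t=4 i5,i6:mul+st ; 2-wide
t=5 i7:sll ; tail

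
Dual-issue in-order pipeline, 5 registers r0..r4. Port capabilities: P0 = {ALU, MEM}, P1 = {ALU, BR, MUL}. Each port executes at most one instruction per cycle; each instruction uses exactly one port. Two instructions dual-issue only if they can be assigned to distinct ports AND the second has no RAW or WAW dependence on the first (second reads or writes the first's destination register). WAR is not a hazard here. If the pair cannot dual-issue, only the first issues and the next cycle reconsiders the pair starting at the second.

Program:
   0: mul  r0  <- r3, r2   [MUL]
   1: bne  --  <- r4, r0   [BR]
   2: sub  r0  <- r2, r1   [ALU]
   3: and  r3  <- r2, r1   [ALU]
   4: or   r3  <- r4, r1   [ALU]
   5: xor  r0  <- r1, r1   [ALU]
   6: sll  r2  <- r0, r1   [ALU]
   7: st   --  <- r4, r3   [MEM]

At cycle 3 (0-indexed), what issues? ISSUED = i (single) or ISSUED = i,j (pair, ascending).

ISSUED = 4,5

[0] i0  mul.MUL  -- no-port MUL/BR
[1] i1+i2  bne.BR/sub.ALU  -- 2-wide
[2] i3  and.ALU  -- WAW r3
[3] i4+i5  or.ALU/xor.ALU  -- 2-wide
[4] i6+i7  sll.ALU/st.MEM  -- 2-wide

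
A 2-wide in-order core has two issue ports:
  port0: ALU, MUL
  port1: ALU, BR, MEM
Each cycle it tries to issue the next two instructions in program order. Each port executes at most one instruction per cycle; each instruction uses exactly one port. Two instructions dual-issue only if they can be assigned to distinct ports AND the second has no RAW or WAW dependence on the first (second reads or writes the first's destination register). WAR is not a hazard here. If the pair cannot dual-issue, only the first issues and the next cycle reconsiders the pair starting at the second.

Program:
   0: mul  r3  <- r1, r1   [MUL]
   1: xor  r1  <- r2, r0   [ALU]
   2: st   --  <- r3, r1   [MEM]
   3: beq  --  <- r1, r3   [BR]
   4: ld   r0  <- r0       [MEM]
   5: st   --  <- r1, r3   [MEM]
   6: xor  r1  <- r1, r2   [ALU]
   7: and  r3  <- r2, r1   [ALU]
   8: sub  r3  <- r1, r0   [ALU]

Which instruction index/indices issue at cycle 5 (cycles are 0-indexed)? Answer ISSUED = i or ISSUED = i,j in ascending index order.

#0 head=0: mul+xor i0,i1 pair
#1 head=2: st i2 no-port MEM/BR
#2 head=3: beq i3 no-port BR/MEM
#3 head=4: ld i4 no-port MEM/MEM
#4 head=5: st+xor i5,i6 pair
#5 head=7: and i7 WAW r3
#6 head=8: sub i8 tail

ISSUED = 7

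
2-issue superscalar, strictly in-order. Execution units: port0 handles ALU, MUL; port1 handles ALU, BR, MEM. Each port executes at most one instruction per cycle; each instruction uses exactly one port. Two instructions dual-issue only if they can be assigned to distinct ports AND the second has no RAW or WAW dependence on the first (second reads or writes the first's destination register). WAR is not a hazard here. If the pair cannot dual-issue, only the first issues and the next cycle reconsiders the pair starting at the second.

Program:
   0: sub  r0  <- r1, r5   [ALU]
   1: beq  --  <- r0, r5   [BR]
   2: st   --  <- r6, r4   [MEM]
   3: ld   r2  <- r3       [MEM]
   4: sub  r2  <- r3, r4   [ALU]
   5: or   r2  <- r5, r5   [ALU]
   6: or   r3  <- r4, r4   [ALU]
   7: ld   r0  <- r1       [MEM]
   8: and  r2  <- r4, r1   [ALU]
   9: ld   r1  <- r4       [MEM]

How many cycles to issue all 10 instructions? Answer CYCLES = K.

  cy0 -> i0 (sub.ALU) RAW r0
  cy1 -> i1 (beq.BR) no-port BR/MEM
  cy2 -> i2 (st.MEM) no-port MEM/MEM
  cy3 -> i3 (ld.MEM) WAW r2
  cy4 -> i4 (sub.ALU) WAW r2
  cy5 -> i5,i6 (or.ALU+or.ALU) 2-wide
  cy6 -> i7,i8 (ld.MEM+and.ALU) 2-wide
  cy7 -> i9 (ld.MEM) tail

CYCLES = 8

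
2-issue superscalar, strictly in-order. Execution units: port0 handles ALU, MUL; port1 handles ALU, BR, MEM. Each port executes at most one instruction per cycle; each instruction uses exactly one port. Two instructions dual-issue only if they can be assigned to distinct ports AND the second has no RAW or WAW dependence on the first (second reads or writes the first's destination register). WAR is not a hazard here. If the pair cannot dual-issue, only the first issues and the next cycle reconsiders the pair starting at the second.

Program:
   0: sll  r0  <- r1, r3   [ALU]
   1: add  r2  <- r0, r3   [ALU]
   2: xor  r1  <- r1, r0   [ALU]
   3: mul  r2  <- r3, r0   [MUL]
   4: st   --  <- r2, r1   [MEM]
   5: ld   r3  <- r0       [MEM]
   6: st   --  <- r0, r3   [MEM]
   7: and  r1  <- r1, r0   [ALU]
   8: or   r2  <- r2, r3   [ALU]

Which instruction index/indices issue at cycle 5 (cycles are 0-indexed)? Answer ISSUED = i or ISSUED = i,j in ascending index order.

0. sll @i0  | RAW r0
1. add+xor @i1,i2  | 2-wide
2. mul @i3  | RAW r2
3. st @i4  | no-port MEM/MEM
4. ld @i5  | no-port MEM/MEM
5. st+and @i6,i7  | 2-wide
6. or @i8  | tail

ISSUED = 6,7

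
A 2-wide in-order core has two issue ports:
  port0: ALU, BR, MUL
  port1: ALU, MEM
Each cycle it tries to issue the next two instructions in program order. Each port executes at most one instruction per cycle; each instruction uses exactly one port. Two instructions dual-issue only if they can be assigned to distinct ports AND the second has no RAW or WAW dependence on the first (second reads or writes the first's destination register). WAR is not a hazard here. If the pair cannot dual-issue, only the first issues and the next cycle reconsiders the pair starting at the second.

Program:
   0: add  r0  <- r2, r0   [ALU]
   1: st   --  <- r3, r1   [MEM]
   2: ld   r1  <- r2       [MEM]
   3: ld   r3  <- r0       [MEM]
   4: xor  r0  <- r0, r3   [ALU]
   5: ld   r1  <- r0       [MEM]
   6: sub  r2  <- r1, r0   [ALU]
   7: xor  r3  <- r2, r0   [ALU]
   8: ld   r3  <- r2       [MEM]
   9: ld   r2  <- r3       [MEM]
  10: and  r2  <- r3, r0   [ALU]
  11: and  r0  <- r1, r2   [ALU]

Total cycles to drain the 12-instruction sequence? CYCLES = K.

[0] i0/i1  add.ALU/st.MEM  -- dual
[1] i2  ld.MEM  -- no-port MEM/MEM
[2] i3  ld.MEM  -- RAW r3
[3] i4  xor.ALU  -- RAW r0
[4] i5  ld.MEM  -- RAW r1
[5] i6  sub.ALU  -- RAW r2
[6] i7  xor.ALU  -- WAW r3
[7] i8  ld.MEM  -- no-port MEM/MEM
[8] i9  ld.MEM  -- WAW r2
[9] i10  and.ALU  -- RAW r2
[10] i11  and.ALU  -- tail

CYCLES = 11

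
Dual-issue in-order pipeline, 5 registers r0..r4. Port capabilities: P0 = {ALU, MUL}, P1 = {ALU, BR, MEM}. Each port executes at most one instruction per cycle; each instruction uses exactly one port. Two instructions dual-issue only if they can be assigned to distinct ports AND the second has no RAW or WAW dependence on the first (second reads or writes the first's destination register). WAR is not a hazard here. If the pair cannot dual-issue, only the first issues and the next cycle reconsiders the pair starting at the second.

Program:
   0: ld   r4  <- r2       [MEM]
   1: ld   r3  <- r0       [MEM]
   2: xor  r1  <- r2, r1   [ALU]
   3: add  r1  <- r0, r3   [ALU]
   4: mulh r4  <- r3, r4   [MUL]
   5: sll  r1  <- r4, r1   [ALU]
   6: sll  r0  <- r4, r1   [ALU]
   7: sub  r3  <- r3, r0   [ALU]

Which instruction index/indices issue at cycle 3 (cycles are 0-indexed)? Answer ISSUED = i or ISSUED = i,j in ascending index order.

ISSUED = 5

t=0 i0:ld.MEM ; no-port MEM/MEM
t=1 i1/i2:ld.MEM/xor.ALU ; pair
t=2 i3/i4:add.ALU/mulh.MUL ; pair
t=3 i5:sll.ALU ; RAW r1
t=4 i6:sll.ALU ; RAW r0
t=5 i7:sub.ALU ; tail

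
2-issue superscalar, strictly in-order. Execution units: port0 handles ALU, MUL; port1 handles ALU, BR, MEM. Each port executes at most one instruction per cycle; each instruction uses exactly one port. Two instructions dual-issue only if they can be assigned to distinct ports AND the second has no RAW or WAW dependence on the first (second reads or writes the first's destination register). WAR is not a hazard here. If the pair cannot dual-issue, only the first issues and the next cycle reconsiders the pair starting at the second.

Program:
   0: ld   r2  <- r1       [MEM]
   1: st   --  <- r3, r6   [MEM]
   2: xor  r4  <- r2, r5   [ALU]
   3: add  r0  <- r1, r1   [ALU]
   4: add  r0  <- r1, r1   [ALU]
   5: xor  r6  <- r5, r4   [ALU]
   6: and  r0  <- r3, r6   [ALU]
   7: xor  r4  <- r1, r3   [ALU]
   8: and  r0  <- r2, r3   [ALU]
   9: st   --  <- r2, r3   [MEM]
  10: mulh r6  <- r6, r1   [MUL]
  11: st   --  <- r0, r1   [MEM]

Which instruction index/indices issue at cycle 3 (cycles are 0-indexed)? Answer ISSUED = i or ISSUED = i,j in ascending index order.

0. ld @i0  | no-port MEM/MEM
1. st+xor @i1+i2  | dual
2. add @i3  | WAW r0
3. add+xor @i4+i5  | dual
4. and+xor @i6+i7  | dual
5. and+st @i8+i9  | dual
6. mulh+st @i10+i11  | dual

ISSUED = 4,5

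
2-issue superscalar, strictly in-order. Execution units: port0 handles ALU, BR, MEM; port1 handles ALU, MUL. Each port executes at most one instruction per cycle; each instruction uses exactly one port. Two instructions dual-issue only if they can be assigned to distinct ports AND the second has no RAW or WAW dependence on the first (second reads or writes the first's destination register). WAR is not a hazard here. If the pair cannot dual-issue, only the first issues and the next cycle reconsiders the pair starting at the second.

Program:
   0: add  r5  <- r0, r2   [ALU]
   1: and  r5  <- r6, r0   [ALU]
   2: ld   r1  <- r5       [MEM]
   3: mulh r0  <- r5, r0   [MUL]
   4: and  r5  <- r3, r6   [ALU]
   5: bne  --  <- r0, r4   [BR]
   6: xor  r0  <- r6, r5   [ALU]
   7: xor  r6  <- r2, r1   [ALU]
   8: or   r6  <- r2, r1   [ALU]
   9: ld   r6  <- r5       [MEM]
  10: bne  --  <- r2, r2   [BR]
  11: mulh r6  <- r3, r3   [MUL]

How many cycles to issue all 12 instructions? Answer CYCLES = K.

t=0 i0:add.ALU ; WAW r5
t=1 i1:and.ALU ; RAW r5
t=2 i2,i3:ld.MEM mulh.MUL ; dual
t=3 i4,i5:and.ALU bne.BR ; dual
t=4 i6,i7:xor.ALU xor.ALU ; dual
t=5 i8:or.ALU ; WAW r6
t=6 i9:ld.MEM ; no-port MEM/BR
t=7 i10,i11:bne.BR mulh.MUL ; dual

CYCLES = 8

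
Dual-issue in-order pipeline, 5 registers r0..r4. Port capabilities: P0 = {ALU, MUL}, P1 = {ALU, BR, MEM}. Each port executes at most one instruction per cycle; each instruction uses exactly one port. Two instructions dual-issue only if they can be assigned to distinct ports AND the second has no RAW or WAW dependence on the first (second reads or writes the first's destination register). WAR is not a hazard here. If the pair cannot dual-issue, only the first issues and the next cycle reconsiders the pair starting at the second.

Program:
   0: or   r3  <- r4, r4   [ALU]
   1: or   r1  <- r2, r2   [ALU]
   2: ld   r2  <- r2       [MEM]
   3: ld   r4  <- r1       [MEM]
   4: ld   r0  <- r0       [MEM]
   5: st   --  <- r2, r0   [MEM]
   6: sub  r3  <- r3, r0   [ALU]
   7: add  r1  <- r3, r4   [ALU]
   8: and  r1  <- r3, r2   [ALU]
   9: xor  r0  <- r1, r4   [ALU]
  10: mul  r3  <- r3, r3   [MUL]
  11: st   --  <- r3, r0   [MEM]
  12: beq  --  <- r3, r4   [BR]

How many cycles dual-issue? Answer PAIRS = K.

t=0 i0&i1:or or ; 2-wide
t=1 i2:ld ; no-port MEM/MEM
t=2 i3:ld ; no-port MEM/MEM
t=3 i4:ld ; no-port MEM/MEM
t=4 i5&i6:st sub ; 2-wide
t=5 i7:add ; WAW r1
t=6 i8:and ; RAW r1
t=7 i9&i10:xor mul ; 2-wide
t=8 i11:st ; no-port MEM/BR
t=9 i12:beq ; tail

PAIRS = 3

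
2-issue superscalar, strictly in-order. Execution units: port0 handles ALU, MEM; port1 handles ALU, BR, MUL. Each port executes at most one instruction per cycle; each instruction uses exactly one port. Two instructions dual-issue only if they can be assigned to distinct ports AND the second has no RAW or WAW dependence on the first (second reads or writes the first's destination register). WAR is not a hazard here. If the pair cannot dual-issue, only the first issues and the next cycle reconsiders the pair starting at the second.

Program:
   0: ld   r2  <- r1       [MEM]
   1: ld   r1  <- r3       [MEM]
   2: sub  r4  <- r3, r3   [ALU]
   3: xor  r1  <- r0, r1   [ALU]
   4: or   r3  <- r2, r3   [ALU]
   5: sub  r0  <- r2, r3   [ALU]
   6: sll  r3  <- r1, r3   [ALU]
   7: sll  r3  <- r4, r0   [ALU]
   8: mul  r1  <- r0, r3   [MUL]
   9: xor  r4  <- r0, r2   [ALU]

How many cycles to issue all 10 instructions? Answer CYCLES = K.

CYCLES = 6

c0: i0 ld.MEM  no-port MEM/MEM
c1: i1,i2 ld.MEM+sub.ALU  dual
c2: i3,i4 xor.ALU+or.ALU  dual
c3: i5,i6 sub.ALU+sll.ALU  dual
c4: i7 sll.ALU  RAW r3
c5: i8,i9 mul.MUL+xor.ALU  dual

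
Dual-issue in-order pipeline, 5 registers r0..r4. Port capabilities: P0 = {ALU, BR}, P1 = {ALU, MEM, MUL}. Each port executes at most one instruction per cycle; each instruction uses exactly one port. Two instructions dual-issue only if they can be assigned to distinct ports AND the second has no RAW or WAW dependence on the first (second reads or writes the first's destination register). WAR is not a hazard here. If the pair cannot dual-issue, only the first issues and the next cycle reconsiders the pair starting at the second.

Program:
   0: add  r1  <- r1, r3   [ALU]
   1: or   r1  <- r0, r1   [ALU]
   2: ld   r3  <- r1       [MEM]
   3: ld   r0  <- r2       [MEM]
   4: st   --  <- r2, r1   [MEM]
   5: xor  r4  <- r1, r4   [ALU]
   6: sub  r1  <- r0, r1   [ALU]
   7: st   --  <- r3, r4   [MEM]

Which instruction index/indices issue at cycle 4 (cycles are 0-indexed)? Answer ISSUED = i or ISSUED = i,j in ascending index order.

ISSUED = 4,5

#0 head=0: add.ALU i0 RAW+WAW r1
#1 head=1: or.ALU i1 RAW r1
#2 head=2: ld.MEM i2 no-port MEM/MEM
#3 head=3: ld.MEM i3 no-port MEM/MEM
#4 head=4: st.MEM xor.ALU i4+i5 2-wide
#5 head=6: sub.ALU st.MEM i6+i7 2-wide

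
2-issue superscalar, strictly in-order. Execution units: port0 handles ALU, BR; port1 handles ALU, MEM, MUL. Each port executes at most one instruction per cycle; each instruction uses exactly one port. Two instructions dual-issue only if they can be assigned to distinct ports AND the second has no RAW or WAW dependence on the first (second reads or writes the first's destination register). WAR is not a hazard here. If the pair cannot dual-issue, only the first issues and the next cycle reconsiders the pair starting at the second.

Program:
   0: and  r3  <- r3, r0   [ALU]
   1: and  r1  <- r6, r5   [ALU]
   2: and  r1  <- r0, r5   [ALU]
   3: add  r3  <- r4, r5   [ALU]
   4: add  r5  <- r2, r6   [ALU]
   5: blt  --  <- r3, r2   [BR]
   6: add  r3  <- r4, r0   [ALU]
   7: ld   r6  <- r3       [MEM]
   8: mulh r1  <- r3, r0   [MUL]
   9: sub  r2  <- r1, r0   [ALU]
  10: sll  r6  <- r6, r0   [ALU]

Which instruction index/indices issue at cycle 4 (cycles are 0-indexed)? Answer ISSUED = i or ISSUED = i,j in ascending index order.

t=0 i0&i1:and.ALU+and.ALU ; 2-wide
t=1 i2&i3:and.ALU+add.ALU ; 2-wide
t=2 i4&i5:add.ALU+blt.BR ; 2-wide
t=3 i6:add.ALU ; RAW r3
t=4 i7:ld.MEM ; no-port MEM/MUL
t=5 i8:mulh.MUL ; RAW r1
t=6 i9&i10:sub.ALU+sll.ALU ; 2-wide

ISSUED = 7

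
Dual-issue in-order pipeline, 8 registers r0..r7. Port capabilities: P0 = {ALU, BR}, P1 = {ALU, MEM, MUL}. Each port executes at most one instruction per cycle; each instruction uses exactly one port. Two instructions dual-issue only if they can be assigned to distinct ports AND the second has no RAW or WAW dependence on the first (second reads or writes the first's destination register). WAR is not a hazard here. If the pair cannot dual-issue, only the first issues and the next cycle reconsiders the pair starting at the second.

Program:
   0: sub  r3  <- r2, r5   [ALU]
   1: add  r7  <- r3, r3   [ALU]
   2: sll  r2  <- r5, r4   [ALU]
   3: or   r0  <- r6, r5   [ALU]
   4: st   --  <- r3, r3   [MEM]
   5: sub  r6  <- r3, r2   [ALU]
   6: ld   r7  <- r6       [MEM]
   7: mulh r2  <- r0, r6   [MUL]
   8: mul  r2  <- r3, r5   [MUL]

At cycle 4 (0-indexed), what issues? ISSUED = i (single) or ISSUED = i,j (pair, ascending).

t=0 i0:sub.ALU ; RAW r3
t=1 i1&i2:add.ALU sll.ALU ; dual
t=2 i3&i4:or.ALU st.MEM ; dual
t=3 i5:sub.ALU ; RAW r6
t=4 i6:ld.MEM ; no-port MEM/MUL
t=5 i7:mulh.MUL ; no-port MUL/MUL
t=6 i8:mul.MUL ; tail

ISSUED = 6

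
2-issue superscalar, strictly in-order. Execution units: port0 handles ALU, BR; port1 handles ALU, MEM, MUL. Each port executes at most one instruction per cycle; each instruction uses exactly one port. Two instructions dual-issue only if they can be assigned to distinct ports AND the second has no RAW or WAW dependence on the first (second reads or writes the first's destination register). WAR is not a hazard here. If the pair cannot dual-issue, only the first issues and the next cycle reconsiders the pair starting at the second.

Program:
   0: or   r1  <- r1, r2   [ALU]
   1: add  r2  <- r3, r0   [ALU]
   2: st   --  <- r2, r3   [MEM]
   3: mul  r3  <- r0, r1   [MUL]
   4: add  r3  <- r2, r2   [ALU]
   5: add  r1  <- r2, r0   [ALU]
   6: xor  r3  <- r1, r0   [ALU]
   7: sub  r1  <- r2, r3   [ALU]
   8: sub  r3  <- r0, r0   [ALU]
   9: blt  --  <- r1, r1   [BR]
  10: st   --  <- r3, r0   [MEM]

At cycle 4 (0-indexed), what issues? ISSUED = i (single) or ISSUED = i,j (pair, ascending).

ISSUED = 6

t=0 i0&i1:or add ; 2-wide
t=1 i2:st ; no-port MEM/MUL
t=2 i3:mul ; WAW r3
t=3 i4&i5:add add ; 2-wide
t=4 i6:xor ; RAW r3
t=5 i7&i8:sub sub ; 2-wide
t=6 i9&i10:blt st ; 2-wide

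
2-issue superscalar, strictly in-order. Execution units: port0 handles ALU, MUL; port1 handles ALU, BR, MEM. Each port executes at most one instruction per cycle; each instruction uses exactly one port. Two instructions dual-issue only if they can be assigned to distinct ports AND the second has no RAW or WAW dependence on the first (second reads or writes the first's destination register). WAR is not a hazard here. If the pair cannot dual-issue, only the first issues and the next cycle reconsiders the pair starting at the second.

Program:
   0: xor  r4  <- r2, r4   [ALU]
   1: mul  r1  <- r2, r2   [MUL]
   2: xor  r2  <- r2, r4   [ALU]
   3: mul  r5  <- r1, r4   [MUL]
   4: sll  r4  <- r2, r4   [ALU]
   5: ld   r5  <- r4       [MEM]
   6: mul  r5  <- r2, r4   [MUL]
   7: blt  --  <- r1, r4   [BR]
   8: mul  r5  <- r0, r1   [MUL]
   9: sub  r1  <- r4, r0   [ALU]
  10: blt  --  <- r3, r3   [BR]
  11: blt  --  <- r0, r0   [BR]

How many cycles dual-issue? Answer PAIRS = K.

PAIRS = 4

t=0 i0/i1:xor.ALU+mul.MUL ; 2-wide
t=1 i2/i3:xor.ALU+mul.MUL ; 2-wide
t=2 i4:sll.ALU ; RAW r4
t=3 i5:ld.MEM ; WAW r5
t=4 i6/i7:mul.MUL+blt.BR ; 2-wide
t=5 i8/i9:mul.MUL+sub.ALU ; 2-wide
t=6 i10:blt.BR ; no-port BR/BR
t=7 i11:blt.BR ; tail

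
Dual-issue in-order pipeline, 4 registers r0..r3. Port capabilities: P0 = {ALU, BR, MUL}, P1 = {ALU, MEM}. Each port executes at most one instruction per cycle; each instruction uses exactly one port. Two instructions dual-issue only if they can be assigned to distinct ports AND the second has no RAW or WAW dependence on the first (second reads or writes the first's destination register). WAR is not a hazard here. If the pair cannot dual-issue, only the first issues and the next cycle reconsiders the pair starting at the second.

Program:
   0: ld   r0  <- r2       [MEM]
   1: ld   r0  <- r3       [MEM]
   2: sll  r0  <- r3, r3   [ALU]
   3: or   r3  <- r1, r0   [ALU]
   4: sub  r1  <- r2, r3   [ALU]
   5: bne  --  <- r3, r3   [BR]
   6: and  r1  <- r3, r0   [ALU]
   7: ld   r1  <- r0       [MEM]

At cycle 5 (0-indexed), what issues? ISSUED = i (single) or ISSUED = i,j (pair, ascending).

[0] i0  ld.MEM  -- no-port MEM/MEM
[1] i1  ld.MEM  -- WAW r0
[2] i2  sll.ALU  -- RAW r0
[3] i3  or.ALU  -- RAW r3
[4] i4,i5  sub.ALU bne.BR  -- pair
[5] i6  and.ALU  -- WAW r1
[6] i7  ld.MEM  -- tail

ISSUED = 6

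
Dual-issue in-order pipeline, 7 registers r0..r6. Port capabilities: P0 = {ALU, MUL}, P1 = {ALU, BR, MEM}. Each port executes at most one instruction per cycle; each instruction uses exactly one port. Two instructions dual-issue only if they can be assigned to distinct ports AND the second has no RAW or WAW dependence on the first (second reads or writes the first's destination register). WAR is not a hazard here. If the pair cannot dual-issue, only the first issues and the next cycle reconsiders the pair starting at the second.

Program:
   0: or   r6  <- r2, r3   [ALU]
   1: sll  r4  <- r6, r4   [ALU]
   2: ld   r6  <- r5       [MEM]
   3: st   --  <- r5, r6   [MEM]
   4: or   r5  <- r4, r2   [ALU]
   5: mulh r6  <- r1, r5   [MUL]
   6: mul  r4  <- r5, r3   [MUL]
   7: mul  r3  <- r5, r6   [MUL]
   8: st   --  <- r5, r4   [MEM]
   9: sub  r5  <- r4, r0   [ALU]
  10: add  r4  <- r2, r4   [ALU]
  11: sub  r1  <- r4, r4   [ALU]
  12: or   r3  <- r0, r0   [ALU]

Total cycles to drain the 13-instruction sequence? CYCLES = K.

c0: i0 or  RAW r6
c1: i1,i2 sll ld  pair
c2: i3,i4 st or  pair
c3: i5 mulh  no-port MUL/MUL
c4: i6 mul  no-port MUL/MUL
c5: i7,i8 mul st  pair
c6: i9,i10 sub add  pair
c7: i11,i12 sub or  pair

CYCLES = 8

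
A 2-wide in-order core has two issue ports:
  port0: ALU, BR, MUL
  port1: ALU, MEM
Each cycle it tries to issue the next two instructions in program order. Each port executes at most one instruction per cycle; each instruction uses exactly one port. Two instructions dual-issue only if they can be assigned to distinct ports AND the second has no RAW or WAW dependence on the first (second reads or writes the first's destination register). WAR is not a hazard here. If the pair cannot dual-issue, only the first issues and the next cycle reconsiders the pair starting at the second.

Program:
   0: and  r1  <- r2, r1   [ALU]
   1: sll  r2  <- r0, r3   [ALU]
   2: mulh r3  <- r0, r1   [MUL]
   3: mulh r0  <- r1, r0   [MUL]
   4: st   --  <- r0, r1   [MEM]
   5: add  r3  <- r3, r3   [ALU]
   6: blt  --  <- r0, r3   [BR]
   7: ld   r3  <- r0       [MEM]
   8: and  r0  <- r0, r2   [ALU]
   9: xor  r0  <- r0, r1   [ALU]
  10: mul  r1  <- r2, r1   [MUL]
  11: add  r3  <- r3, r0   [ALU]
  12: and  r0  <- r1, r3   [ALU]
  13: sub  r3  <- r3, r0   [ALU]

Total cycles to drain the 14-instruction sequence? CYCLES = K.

CYCLES = 10

  cy0 -> i0+i1 (and+sll) pair
  cy1 -> i2 (mulh) no-port MUL/MUL
  cy2 -> i3 (mulh) RAW r0
  cy3 -> i4+i5 (st+add) pair
  cy4 -> i6+i7 (blt+ld) pair
  cy5 -> i8 (and) RAW+WAW r0
  cy6 -> i9+i10 (xor+mul) pair
  cy7 -> i11 (add) RAW r3
  cy8 -> i12 (and) RAW r0
  cy9 -> i13 (sub) tail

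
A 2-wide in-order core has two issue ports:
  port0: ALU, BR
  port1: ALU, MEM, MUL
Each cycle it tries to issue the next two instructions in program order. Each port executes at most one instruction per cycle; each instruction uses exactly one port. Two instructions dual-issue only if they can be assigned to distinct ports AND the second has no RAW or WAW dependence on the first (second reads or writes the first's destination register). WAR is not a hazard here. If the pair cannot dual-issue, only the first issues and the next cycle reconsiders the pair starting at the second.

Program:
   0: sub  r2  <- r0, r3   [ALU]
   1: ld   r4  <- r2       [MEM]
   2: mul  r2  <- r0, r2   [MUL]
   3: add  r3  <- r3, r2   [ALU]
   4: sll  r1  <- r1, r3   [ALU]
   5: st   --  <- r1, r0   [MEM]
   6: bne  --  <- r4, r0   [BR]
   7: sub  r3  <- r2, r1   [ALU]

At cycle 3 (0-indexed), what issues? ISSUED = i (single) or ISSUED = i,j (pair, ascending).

[0] i0  sub  -- RAW r2
[1] i1  ld  -- no-port MEM/MUL
[2] i2  mul  -- RAW r2
[3] i3  add  -- RAW r3
[4] i4  sll  -- RAW r1
[5] i5&i6  st;bne  -- 2-wide
[6] i7  sub  -- tail

ISSUED = 3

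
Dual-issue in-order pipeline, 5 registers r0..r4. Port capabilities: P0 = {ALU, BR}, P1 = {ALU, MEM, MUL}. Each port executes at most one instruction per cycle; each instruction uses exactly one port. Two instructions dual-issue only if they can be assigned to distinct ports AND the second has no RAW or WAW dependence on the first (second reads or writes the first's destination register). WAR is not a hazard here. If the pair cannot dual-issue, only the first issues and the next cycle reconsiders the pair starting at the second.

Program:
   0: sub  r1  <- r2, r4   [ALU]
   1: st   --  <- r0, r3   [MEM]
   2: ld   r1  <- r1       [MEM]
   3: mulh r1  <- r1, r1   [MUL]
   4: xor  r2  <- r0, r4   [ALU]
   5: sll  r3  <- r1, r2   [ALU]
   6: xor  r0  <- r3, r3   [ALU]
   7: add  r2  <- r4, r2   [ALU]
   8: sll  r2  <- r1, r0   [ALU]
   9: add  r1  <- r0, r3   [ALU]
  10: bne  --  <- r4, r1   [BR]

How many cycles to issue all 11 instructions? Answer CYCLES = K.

#0 head=0: sub st i0,i1 2-wide
#1 head=2: ld i2 no-port MEM/MUL
#2 head=3: mulh xor i3,i4 2-wide
#3 head=5: sll i5 RAW r3
#4 head=6: xor add i6,i7 2-wide
#5 head=8: sll add i8,i9 2-wide
#6 head=10: bne i10 tail

CYCLES = 7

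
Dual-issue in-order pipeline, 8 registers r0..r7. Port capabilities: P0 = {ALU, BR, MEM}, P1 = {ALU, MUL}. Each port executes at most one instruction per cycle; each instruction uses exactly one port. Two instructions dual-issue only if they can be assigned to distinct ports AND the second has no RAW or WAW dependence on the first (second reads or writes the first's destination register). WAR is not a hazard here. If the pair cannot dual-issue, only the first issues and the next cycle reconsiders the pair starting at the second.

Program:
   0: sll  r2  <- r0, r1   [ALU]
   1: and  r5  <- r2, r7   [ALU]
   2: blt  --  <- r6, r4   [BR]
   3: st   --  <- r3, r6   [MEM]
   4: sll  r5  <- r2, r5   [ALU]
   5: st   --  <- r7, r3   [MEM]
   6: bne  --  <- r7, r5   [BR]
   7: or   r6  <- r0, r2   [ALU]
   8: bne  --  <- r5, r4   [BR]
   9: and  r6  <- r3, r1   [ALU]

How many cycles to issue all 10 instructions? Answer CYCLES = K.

[0] i0  sll.ALU  -- RAW r2
[1] i1/i2  and.ALU blt.BR  -- dual
[2] i3/i4  st.MEM sll.ALU  -- dual
[3] i5  st.MEM  -- no-port MEM/BR
[4] i6/i7  bne.BR or.ALU  -- dual
[5] i8/i9  bne.BR and.ALU  -- dual

CYCLES = 6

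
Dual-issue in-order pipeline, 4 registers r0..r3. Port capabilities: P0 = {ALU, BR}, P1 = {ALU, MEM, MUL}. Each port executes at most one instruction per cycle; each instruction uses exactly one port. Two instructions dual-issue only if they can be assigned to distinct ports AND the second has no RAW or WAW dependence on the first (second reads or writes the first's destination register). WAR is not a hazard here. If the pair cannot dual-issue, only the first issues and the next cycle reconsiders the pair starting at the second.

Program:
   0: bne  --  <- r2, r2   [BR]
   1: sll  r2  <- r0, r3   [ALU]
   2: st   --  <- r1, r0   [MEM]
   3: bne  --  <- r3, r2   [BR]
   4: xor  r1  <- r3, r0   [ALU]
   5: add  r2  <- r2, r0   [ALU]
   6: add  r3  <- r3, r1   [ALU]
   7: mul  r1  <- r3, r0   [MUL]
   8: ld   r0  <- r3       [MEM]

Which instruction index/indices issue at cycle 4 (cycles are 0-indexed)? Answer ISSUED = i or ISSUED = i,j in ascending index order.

ISSUED = 7

0. bne sll @i0&i1  | pair
1. st bne @i2&i3  | pair
2. xor add @i4&i5  | pair
3. add @i6  | RAW r3
4. mul @i7  | no-port MUL/MEM
5. ld @i8  | tail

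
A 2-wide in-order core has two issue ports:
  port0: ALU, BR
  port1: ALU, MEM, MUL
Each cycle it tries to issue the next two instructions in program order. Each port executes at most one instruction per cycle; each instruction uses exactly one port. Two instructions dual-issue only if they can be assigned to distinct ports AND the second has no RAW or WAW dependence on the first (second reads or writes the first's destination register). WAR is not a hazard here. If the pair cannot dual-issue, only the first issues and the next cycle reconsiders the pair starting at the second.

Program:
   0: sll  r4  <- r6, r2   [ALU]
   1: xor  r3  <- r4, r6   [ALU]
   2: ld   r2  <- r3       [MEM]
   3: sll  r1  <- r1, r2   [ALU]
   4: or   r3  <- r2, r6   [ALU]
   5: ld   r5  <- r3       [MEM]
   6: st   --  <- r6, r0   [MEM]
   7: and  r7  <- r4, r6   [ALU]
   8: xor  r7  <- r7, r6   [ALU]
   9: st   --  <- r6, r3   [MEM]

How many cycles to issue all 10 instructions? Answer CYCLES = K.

CYCLES = 7

[0] i0  sll  -- RAW r4
[1] i1  xor  -- RAW r3
[2] i2  ld  -- RAW r2
[3] i3&i4  sll/or  -- dual
[4] i5  ld  -- no-port MEM/MEM
[5] i6&i7  st/and  -- dual
[6] i8&i9  xor/st  -- dual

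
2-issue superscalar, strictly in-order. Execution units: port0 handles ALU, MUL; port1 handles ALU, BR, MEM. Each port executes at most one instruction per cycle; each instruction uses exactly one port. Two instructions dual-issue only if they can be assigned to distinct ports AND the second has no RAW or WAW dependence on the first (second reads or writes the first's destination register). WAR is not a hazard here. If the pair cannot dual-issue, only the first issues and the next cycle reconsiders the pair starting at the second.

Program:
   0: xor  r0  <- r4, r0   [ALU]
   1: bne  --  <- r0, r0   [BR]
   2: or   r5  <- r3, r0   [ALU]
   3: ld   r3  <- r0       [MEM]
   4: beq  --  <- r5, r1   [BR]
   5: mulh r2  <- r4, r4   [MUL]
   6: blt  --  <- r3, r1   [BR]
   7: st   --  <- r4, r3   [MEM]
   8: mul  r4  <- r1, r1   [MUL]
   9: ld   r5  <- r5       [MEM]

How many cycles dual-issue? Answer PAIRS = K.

#0 head=0: xor.ALU i0 RAW r0
#1 head=1: bne.BR;or.ALU i1&i2 dual
#2 head=3: ld.MEM i3 no-port MEM/BR
#3 head=4: beq.BR;mulh.MUL i4&i5 dual
#4 head=6: blt.BR i6 no-port BR/MEM
#5 head=7: st.MEM;mul.MUL i7&i8 dual
#6 head=9: ld.MEM i9 tail

PAIRS = 3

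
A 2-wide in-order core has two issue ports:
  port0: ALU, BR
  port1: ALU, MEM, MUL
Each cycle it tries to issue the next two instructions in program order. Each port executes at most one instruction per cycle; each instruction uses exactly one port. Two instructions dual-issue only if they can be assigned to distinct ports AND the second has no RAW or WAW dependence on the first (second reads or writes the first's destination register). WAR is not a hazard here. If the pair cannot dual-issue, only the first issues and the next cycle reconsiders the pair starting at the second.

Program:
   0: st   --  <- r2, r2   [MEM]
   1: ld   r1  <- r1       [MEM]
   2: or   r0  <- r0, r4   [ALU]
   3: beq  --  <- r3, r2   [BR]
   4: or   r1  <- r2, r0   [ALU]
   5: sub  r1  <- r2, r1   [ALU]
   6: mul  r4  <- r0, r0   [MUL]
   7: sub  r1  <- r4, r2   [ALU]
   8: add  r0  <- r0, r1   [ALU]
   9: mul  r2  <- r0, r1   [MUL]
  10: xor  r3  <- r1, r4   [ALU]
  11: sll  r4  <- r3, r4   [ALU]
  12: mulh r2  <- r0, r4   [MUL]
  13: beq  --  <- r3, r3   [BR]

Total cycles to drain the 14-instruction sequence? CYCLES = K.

CYCLES = 9

c0: i0 st  no-port MEM/MEM
c1: i1+i2 ld/or  2-wide
c2: i3+i4 beq/or  2-wide
c3: i5+i6 sub/mul  2-wide
c4: i7 sub  RAW r1
c5: i8 add  RAW r0
c6: i9+i10 mul/xor  2-wide
c7: i11 sll  RAW r4
c8: i12+i13 mulh/beq  2-wide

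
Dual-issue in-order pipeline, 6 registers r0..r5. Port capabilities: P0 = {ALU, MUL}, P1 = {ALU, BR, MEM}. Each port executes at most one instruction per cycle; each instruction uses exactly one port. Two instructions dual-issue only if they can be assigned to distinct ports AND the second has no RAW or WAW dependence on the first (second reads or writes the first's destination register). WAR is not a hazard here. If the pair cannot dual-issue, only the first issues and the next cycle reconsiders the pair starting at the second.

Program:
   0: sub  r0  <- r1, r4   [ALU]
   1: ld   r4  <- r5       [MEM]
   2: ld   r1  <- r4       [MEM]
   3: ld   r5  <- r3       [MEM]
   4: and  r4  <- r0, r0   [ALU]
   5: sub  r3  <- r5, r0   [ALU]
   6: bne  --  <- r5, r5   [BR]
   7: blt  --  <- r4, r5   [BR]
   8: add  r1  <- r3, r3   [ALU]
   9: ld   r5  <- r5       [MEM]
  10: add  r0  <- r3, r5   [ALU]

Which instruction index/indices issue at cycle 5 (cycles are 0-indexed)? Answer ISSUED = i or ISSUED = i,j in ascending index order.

ISSUED = 9

t=0 i0+i1:sub+ld ; 2-wide
t=1 i2:ld ; no-port MEM/MEM
t=2 i3+i4:ld+and ; 2-wide
t=3 i5+i6:sub+bne ; 2-wide
t=4 i7+i8:blt+add ; 2-wide
t=5 i9:ld ; RAW r5
t=6 i10:add ; tail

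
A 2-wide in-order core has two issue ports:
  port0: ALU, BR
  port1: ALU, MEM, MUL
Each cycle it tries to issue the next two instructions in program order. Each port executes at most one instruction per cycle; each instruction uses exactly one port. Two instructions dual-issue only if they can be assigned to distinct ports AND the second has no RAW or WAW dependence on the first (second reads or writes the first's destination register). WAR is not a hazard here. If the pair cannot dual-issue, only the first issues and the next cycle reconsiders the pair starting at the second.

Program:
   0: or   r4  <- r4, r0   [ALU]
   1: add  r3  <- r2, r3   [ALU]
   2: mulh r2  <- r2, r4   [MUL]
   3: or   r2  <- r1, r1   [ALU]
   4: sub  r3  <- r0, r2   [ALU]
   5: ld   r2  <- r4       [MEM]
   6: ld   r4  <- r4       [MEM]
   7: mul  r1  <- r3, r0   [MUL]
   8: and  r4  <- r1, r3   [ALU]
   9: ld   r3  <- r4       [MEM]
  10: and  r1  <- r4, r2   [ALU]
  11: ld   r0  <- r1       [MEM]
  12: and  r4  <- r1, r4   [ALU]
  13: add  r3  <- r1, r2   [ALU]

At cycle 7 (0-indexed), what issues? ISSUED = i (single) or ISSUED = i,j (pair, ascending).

ISSUED = 9,10

t=0 i0/i1:or+add ; 2-wide
t=1 i2:mulh ; WAW r2
t=2 i3:or ; RAW r2
t=3 i4/i5:sub+ld ; 2-wide
t=4 i6:ld ; no-port MEM/MUL
t=5 i7:mul ; RAW r1
t=6 i8:and ; RAW r4
t=7 i9/i10:ld+and ; 2-wide
t=8 i11/i12:ld+and ; 2-wide
t=9 i13:add ; tail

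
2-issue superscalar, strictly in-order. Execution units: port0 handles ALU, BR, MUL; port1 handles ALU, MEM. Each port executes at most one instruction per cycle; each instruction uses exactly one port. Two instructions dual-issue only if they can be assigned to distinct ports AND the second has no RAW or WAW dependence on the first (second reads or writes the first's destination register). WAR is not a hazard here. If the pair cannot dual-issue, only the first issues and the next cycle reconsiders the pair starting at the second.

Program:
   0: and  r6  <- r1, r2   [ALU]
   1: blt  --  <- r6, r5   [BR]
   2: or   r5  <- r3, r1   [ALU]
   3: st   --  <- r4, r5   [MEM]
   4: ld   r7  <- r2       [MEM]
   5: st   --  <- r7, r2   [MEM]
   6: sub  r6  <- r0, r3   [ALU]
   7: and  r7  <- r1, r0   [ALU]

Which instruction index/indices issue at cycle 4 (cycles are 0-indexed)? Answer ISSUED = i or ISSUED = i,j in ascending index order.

t=0 i0:and.ALU ; RAW r6
t=1 i1&i2:blt.BR+or.ALU ; dual
t=2 i3:st.MEM ; no-port MEM/MEM
t=3 i4:ld.MEM ; no-port MEM/MEM
t=4 i5&i6:st.MEM+sub.ALU ; dual
t=5 i7:and.ALU ; tail

ISSUED = 5,6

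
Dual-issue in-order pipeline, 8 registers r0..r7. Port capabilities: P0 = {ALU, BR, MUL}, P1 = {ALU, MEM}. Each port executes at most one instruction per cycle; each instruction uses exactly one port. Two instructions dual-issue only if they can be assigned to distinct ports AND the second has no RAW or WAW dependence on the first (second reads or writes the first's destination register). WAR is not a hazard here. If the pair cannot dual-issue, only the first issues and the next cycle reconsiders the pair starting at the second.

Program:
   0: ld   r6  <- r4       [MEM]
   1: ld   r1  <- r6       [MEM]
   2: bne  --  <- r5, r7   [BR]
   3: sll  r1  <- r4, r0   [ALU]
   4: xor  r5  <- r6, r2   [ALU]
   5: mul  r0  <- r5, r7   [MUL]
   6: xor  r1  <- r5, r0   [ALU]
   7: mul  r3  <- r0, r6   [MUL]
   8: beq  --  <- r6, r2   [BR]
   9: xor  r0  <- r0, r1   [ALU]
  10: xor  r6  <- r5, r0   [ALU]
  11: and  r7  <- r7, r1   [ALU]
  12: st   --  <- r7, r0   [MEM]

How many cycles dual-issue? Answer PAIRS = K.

PAIRS = 5

  cy0 -> i0 (ld) no-port MEM/MEM
  cy1 -> i1,i2 (ld bne) dual
  cy2 -> i3,i4 (sll xor) dual
  cy3 -> i5 (mul) RAW r0
  cy4 -> i6,i7 (xor mul) dual
  cy5 -> i8,i9 (beq xor) dual
  cy6 -> i10,i11 (xor and) dual
  cy7 -> i12 (st) tail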